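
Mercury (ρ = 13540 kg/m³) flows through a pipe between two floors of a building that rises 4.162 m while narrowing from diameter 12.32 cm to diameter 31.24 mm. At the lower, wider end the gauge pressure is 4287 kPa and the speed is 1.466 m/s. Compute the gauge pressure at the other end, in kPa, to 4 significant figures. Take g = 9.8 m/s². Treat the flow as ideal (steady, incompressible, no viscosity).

The volume flow rate is constant, so v₂ = (A₁/A₂)v₁ = (119.2/7.665)·1.466 = 22.80 m/s.
Applying Bernoulli between the two ends and solving for P₂: P₂ = P₁ + ½ρ(v₁² − v₂²) − ρgΔh.
P₂ = 4287000 + ½·13540·(1.466² − 22.80²) − 13540·9.8·(+4.162) = 4287000 + (-3505000) − (552300) = 230000 Pa.

P₂ ≈ 230.0 kPa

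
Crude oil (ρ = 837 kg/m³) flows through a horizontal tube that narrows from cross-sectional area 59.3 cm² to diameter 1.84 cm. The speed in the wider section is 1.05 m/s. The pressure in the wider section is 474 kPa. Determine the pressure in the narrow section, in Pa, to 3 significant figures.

P₂ ≈ 245000 Pa

The volume flow rate is constant, so v₂ = (A₁/A₂)v₁ = (59.3/2.66)·1.05 = 23.4 m/s.
Along the horizontal streamline, P + ½ρv² is constant.
P₂ = P₁ − ½ρ(v₂² − v₁²) = 474000 − ½·837·(23.4² − 1.05²) = 474000 − 229000 = 245000 Pa.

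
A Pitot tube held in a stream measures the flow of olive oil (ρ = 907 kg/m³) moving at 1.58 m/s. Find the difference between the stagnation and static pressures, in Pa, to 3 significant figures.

ΔP ≈ 1130 Pa

Bernoulli between the free stream and the stagnation point: ½ρv² = P_stag − P_static.
ΔP = ½·907·1.58² = 1130 Pa.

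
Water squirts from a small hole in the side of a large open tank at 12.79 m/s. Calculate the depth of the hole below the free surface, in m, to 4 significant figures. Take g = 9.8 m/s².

For a small hole in a large open tank, ½v² = gh, giving h = v²/(2g).
h = 12.79²/(2·9.8) = 163.6/19.60 = 8.346 m.

h ≈ 8.346 m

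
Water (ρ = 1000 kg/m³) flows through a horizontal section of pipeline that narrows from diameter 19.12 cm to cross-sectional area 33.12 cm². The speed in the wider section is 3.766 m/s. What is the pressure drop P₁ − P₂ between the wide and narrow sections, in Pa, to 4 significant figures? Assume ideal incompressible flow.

Mass conservation (A₁v₁ = A₂v₂) gives v₂ = 3.766 × 287.1/33.12 = 32.65 m/s.
The pipe is horizontal, so Bernoulli reduces to P₁ + ½ρv₁² = P₂ + ½ρv₂².
P₁ − P₂ = ½·1000·(32.65² − 3.766²) = ½·1000·1052 = 525900 Pa.

ΔP ≈ 525900 Pa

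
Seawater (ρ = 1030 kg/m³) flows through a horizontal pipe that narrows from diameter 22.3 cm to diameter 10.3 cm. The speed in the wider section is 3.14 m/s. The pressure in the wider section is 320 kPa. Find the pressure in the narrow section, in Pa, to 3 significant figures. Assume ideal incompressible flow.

By continuity, v₂ = v₁·A₁/A₂ = 3.14·(391/83.3) = 14.7 m/s.
With no height change, Bernoulli's equation is P₁ + ½ρv₁² = P₂ + ½ρv₂².
P₂ = P₁ − ½ρ(v₂² − v₁²) = 320000 − ½·1030·(14.7² − 3.14²) = 320000 − 106000 = 214000 Pa.

P₂ ≈ 214000 Pa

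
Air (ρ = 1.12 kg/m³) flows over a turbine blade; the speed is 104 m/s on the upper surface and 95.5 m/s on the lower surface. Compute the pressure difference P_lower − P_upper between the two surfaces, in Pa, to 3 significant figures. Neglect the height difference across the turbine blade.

ΔP = 950 Pa

Bernoulli (same height): P_lower − P_upper = ½ρ(v_upper² − v_lower²).
ΔP = ½·1.12·(104² − 95.5²) = 950 Pa.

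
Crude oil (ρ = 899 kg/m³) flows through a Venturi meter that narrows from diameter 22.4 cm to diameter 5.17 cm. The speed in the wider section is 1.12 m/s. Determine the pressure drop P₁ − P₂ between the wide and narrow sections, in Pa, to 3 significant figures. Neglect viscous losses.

ΔP ≈ 198000 Pa

Continuity gives A₁v₁ = A₂v₂, so v₂ = (394 cm²)/(21.0 cm²) × 1.12 m/s = 21.0 m/s.
Along the horizontal streamline, P + ½ρv² is constant.
P₁ − P₂ = ½·899·(21.0² − 1.12²) = ½·899·441 = 198000 Pa.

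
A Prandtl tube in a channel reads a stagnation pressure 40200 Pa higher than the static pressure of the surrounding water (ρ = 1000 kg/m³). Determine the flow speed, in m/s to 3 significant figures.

8.97 m/s

The dynamic pressure equals the rise in static pressure at the stagnation point: ΔP = ½ρv².
v = √(2ΔP/ρ) = √(2·40200/1000) = 8.97 m/s.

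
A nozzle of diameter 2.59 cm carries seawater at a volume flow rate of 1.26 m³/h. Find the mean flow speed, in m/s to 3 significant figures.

v = 0.664 m/s

Q = 1.26 m³/h = 0.000350 m³/s.
v = Q/A = 0.000350 / 0.000527 = 0.664 m/s.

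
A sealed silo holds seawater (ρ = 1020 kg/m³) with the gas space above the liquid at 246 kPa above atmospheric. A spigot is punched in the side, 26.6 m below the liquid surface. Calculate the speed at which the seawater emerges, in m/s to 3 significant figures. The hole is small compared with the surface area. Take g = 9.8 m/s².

v = 31.7 m/s

Take point 1 at the surface (v₁ ≈ 0) and point 2 at the hole (at atmospheric pressure). Bernoulli: P₁ + ρg h = P_atm + ½ρv₂².
With P₁ − P_atm = 246000 Pa, v₂ = √(2gh + 2ΔP/ρ) = √(2·9.8·26.6 + 2·246000/1020) = 31.7 m/s.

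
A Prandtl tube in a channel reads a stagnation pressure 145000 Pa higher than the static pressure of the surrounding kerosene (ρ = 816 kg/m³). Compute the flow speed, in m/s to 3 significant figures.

At the stagnation point the flow is brought to rest, so Bernoulli gives P_stag − P_static = ½ρv².
v = √(2ΔP/ρ) = √(2·145000/816) = 18.9 m/s.

v = 18.9 m/s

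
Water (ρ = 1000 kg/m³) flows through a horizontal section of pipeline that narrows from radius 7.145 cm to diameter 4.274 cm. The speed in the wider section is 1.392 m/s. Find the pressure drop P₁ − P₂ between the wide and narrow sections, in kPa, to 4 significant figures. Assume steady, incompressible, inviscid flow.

120.1 kPa

Continuity gives A₁v₁ = A₂v₂, so v₂ = (160.4 cm²)/(14.35 cm²) × 1.392 m/s = 15.56 m/s.
Along the horizontal streamline, P + ½ρv² is constant.
P₁ − P₂ = ½·1000·(15.56² − 1.392²) = ½·1000·240.2 = 120100 Pa.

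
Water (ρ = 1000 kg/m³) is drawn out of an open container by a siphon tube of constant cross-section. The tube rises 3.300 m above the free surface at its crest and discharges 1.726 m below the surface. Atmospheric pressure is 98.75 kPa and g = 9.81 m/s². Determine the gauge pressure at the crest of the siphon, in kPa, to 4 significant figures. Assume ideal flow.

P_gauge ≈ -49.31 kPa

Bernoulli surface→outlet gives ½v² = g·h_out, so v = √(2·9.81·1.726) = 5.819 m/s.
Continuity keeps v the same throughout the tube; from surface to crest, P_atm + 0 = P_top + ½ρv² + ρg·h_top.
P_top = 98750 − ½·1000·5.819² − 1000·9.81·3.300 = 49440 Pa. So P_gauge = P_top − P_atm = -49310 Pa.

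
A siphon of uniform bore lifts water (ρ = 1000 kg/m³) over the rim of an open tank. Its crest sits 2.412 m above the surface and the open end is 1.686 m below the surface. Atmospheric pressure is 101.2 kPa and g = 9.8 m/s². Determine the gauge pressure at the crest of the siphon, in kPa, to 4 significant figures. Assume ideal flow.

-40.16 kPa

Bernoulli surface→outlet gives ½v² = g·h_out, so v = √(2·9.8·1.686) = 5.749 m/s.
Continuity keeps v the same throughout the tube; from surface to crest, P_atm + 0 = P_top + ½ρv² + ρg·h_top.
P_top = 101200 − ½·1000·5.749² − 1000·9.8·2.412 = 61040 Pa. So P_gauge = P_top − P_atm = -40160 Pa.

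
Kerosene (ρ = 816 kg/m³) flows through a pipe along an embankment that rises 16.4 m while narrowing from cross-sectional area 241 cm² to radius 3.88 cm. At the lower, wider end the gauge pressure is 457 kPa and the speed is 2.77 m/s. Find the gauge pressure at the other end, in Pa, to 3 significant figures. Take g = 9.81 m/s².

P₂ ≈ 248000 Pa

The volume flow rate is constant, so v₂ = (A₁/A₂)v₁ = (241/47.3)·2.77 = 14.1 m/s.
Applying Bernoulli between the two ends and solving for P₂: P₂ = P₁ + ½ρ(v₁² − v₂²) − ρgΔh.
P₂ = 457000 + ½·816·(2.77² − 14.1²) − 816·9.81·(+16.4) = 457000 + (-78200) − (131000) = 248000 Pa.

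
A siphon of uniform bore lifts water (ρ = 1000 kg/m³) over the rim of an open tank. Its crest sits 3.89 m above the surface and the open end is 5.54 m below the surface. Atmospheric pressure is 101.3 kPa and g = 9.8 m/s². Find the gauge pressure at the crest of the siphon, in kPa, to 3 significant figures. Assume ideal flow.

From the surface to the outlet (both open to atmosphere, surface at rest): v = √(2g·h_out) = √(2·9.8·5.54) = 10.4 m/s.
With constant cross-section the crest speed equals v; applying Bernoulli from the surface up to the crest, P_top = P_atm − ½ρv² − ρg·h_top.
P_top = 101300 − ½·1000·10.4² − 1000·9.8·3.89 = 8890 Pa. So P_gauge = P_top − P_atm = -92400 Pa.

-92.4 kPa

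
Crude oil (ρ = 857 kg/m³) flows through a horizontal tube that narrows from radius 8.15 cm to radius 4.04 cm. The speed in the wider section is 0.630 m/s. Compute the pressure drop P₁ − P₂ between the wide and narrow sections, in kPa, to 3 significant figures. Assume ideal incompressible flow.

ΔP = 2.65 kPa

Mass conservation (A₁v₁ = A₂v₂) gives v₂ = 0.630 × 209/51.3 = 2.56 m/s.
The pipe is horizontal, so Bernoulli reduces to P₁ + ½ρv₁² = P₂ + ½ρv₂².
P₁ − P₂ = ½·857·(2.56² − 0.630²) = ½·857·6.18 = 2650 Pa.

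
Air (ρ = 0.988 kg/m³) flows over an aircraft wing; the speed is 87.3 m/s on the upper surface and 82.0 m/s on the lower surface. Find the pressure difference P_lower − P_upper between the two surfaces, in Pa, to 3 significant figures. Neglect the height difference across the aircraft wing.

With negligible Δh, P + ½ρv² is constant, so P_low − P_up = ½ρ(v_up² − v_low²).
ΔP = ½·0.988·(87.3² − 82.0²) = 443 Pa.

ΔP ≈ 443 Pa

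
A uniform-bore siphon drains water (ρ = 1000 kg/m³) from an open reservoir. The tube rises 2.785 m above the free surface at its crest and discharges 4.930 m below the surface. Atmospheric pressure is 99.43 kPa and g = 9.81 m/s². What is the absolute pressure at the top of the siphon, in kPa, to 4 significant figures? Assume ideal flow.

P_top = 23.75 kPa

From the surface to the outlet (both open to atmosphere, surface at rest): v = √(2g·h_out) = √(2·9.81·4.930) = 9.835 m/s.
With constant cross-section the crest speed equals v; applying Bernoulli from the surface up to the crest, P_top = P_atm − ½ρv² − ρg·h_top.
P_top = 99430 − ½·1000·9.835² − 1000·9.81·2.785 = 23750 Pa.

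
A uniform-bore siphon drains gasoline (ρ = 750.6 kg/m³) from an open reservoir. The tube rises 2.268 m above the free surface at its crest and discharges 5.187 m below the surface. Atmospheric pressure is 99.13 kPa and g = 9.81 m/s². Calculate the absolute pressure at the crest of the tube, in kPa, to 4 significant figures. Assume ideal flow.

From the surface to the outlet (both open to atmosphere, surface at rest): v = √(2g·h_out) = √(2·9.81·5.187) = 10.09 m/s.
The bore is uniform, so the speed at the crest is the same v. Bernoulli surface→crest: P_atm = P_top + ½ρv² + ρg·h_top.
P_top = 99130 − ½·750.6·10.09² − 750.6·9.81·2.268 = 44240 Pa.

P_top = 44.24 kPa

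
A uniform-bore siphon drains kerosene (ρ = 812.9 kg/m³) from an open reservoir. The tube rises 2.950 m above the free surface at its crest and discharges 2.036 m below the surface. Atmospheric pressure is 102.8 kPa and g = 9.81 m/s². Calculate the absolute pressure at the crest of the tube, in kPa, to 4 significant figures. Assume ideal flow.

Bernoulli surface→outlet gives ½v² = g·h_out, so v = √(2·9.81·2.036) = 6.320 m/s.
Continuity keeps v the same throughout the tube; from surface to crest, P_atm + 0 = P_top + ½ρv² + ρg·h_top.
P_top = 102800 − ½·812.9·6.320² − 812.9·9.81·2.950 = 63040 Pa.

P_top = 63.04 kPa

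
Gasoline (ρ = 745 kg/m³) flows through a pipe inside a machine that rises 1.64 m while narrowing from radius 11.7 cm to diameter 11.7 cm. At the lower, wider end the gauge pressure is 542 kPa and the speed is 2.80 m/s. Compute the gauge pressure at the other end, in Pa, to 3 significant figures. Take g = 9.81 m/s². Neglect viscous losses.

P₂ = 486000 Pa

The volume flow rate is constant, so v₂ = (A₁/A₂)v₁ = (430/108)·2.80 = 11.2 m/s.
Bernoulli: P₁ + ½ρv₁² + ρg h₁ = P₂ + ½ρv₂² + ρg h₂, so P₂ = P₁ + ½ρ(v₁² − v₂²) − ρg(h₂ − h₁).
P₂ = 542000 + ½·745·(2.80² − 11.2²) − 745·9.81·(+1.64) = 542000 + (-43800) − (12000) = 486000 Pa.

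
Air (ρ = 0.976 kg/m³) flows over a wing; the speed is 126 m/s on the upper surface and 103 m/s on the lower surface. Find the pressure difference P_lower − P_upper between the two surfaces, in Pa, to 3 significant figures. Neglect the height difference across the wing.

ΔP = 2570 Pa

The pressure is lower where the speed is higher: ΔP = ½ρ(v_up² − v_low²).
ΔP = ½·0.976·(126² − 103²) = 2570 Pa.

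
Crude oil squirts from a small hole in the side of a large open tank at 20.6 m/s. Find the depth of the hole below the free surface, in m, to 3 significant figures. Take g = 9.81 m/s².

h ≈ 21.6 m

For a small hole in a large open tank, ½v² = gh, giving h = v²/(2g).
h = 20.6²/(2·9.81) = 424/19.62 = 21.6 m.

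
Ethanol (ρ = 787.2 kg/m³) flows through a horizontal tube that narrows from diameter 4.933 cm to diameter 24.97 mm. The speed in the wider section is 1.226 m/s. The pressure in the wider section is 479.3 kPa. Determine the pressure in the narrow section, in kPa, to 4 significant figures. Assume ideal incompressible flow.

By continuity, v₂ = v₁·A₁/A₂ = 1.226·(19.11/4.897) = 4.785 m/s.
Along the horizontal streamline, P + ½ρv² is constant.
P₂ = P₁ − ½ρ(v₂² − v₁²) = 479300 − ½·787.2·(4.785² − 1.226²) = 479300 − 8420 = 470900 Pa.

P₂ ≈ 470.9 kPa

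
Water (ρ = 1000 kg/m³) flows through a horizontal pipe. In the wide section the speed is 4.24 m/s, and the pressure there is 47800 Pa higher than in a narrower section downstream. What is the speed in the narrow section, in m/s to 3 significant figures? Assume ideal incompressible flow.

Horizontal Bernoulli: P₁ + ½ρv₁² = P₂ + ½ρv₂², so v₂² = v₁² + 2(P₁ − P₂)/ρ.
v₂ = √(4.24² + 2·47800/1000) = √(18.0 + 95.6) = 10.7 m/s.

v₂ = 10.7 m/s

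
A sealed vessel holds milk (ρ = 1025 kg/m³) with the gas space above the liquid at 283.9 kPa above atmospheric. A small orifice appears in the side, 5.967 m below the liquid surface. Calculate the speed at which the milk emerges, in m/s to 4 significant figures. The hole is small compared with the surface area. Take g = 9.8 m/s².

v ≈ 25.90 m/s

Take point 1 at the surface (v₁ ≈ 0) and point 2 at the hole (at atmospheric pressure). Bernoulli: P₁ + ρg h = P_atm + ½ρv₂².
With P₁ − P_atm = 283900 Pa, v₂ = √(2gh + 2ΔP/ρ) = √(2·9.8·5.967 + 2·283900/1025) = 25.90 m/s.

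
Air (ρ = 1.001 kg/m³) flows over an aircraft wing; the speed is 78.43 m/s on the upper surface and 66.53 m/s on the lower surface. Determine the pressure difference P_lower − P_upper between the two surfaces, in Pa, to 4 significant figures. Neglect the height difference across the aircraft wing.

The pressure is lower where the speed is higher: ΔP = ½ρ(v_up² − v_low²).
ΔP = ½·1.001·(78.43² − 66.53²) = 863.4 Pa.

ΔP ≈ 863.4 Pa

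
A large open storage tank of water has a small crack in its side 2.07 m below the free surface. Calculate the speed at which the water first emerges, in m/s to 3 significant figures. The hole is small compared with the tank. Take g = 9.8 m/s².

v = 6.37 m/s

Torricelli's result v = √(2gh) gives v = √(2·9.8·2.07) = 6.37 m/s.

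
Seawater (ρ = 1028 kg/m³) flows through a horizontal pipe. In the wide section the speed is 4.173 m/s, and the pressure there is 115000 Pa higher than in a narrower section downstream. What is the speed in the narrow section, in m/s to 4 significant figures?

v₂ ≈ 15.53 m/s

Horizontal Bernoulli: P₁ + ½ρv₁² = P₂ + ½ρv₂², so v₂² = v₁² + 2(P₁ − P₂)/ρ.
v₂ = √(4.173² + 2·115000/1028) = √(17.41 + 223.7) = 15.53 m/s.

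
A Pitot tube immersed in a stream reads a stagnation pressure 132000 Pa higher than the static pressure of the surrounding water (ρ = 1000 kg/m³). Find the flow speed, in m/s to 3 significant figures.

v ≈ 16.2 m/s

The dynamic pressure equals the rise in static pressure at the stagnation point: ΔP = ½ρv².
v = √(2ΔP/ρ) = √(2·132000/1000) = 16.2 m/s.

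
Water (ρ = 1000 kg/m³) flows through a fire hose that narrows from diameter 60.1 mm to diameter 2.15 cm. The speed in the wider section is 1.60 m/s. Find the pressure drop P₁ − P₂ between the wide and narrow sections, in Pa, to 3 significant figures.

ΔP ≈ 76900 Pa

Continuity gives A₁v₁ = A₂v₂, so v₂ = (28.4 cm²)/(3.63 cm²) × 1.60 m/s = 12.5 m/s.
With no height change, Bernoulli's equation is P₁ + ½ρv₁² = P₂ + ½ρv₂².
P₁ − P₂ = ½·1000·(12.5² − 1.60²) = ½·1000·154 = 76900 Pa.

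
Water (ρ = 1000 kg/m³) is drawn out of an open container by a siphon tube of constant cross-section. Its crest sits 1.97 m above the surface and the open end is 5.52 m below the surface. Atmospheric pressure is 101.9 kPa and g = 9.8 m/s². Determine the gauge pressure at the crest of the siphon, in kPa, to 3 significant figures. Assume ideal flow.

P_gauge ≈ -73.4 kPa

From the surface to the outlet (both open to atmosphere, surface at rest): v = √(2g·h_out) = √(2·9.8·5.52) = 10.4 m/s.
With constant cross-section the crest speed equals v; applying Bernoulli from the surface up to the crest, P_top = P_atm − ½ρv² − ρg·h_top.
P_top = 101900 − ½·1000·10.4² − 1000·9.8·1.97 = 28500 Pa. So P_gauge = P_top − P_atm = -73400 Pa.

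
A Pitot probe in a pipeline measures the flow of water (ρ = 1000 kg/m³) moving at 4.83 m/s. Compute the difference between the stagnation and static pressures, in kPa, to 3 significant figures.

11.7 kPa

The dynamic pressure equals the rise in static pressure at the stagnation point: ΔP = ½ρv².
ΔP = ½·1000·4.83² = 11700 Pa.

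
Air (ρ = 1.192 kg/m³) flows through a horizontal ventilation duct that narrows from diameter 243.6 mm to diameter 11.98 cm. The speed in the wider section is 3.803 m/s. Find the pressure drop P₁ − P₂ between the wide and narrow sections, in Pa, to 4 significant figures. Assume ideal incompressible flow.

ΔP ≈ 138.7 Pa

Continuity gives A₁v₁ = A₂v₂, so v₂ = (466.1 cm²)/(112.7 cm²) × 3.803 m/s = 15.72 m/s.
The pipe is horizontal, so Bernoulli reduces to P₁ + ½ρv₁² = P₂ + ½ρv₂².
P₁ − P₂ = ½·1.192·(15.72² − 3.803²) = ½·1.192·232.8 = 138.7 Pa.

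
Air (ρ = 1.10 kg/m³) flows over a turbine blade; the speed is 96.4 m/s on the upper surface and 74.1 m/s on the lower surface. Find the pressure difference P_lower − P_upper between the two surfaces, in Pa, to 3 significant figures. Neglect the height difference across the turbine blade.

2090 Pa

The pressure is lower where the speed is higher: ΔP = ½ρ(v_up² − v_low²).
ΔP = ½·1.10·(96.4² − 74.1²) = 2090 Pa.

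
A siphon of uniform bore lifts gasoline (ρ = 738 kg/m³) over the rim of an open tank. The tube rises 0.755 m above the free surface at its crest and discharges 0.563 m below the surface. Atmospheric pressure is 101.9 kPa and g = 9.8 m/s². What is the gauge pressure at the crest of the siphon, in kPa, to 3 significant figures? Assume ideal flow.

-9.53 kPa

Bernoulli surface→outlet gives ½v² = g·h_out, so v = √(2·9.8·0.563) = 3.32 m/s.
With constant cross-section the crest speed equals v; applying Bernoulli from the surface up to the crest, P_top = P_atm − ½ρv² − ρg·h_top.
P_top = 101900 − ½·738·3.32² − 738·9.8·0.755 = 92400 Pa. So P_gauge = P_top − P_atm = -9530 Pa.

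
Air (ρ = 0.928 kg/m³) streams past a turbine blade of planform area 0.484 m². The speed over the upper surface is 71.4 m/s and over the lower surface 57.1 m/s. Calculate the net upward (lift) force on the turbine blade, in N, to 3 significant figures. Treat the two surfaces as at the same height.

From P + ½ρv² = const at equal height, P_low − P_up = ½ρ(v_up² − v_low²).
ΔP = ½·0.928·(71.4² − 57.1²) = 853 Pa.
Lift = ΔP · A = 853 × 0.484 = 413 N.

413 N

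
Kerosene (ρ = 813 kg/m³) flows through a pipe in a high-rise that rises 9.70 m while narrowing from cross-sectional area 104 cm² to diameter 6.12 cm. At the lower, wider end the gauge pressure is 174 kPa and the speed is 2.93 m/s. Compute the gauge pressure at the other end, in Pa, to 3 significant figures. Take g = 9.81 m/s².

By continuity, v₂ = v₁·A₁/A₂ = 2.93·(104/29.4) = 10.4 m/s.
Bernoulli: P₁ + ½ρv₁² + ρg h₁ = P₂ + ½ρv₂² + ρg h₂, so P₂ = P₁ + ½ρ(v₁² − v₂²) − ρg(h₂ − h₁).
P₂ = 174000 + ½·813·(2.93² − 10.4²) − 813·9.81·(+9.70) = 174000 + (-40100) − (77400) = 56500 Pa.

P₂ ≈ 56500 Pa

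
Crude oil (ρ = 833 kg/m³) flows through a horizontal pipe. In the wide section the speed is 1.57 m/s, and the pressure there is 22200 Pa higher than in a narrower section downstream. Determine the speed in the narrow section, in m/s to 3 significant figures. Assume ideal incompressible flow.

Along the level pipe P + ½ρv² is conserved, hence v₂² = v₁² + 2(P₁ − P₂)/ρ.
v₂ = √(1.57² + 2·22200/833) = √(2.46 + 53.3) = 7.47 m/s.

v₂ ≈ 7.47 m/s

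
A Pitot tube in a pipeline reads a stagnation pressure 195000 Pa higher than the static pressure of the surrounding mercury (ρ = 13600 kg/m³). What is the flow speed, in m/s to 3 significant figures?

v ≈ 5.36 m/s

Bernoulli between the free stream and the stagnation point: ½ρv² = P_stag − P_static.
v = √(2ΔP/ρ) = √(2·195000/13600) = 5.36 m/s.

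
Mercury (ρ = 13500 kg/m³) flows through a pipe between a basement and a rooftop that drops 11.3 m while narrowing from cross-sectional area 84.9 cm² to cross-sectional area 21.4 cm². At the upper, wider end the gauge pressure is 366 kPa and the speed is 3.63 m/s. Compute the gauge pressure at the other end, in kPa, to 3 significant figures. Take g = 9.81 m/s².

By continuity, v₂ = v₁·A₁/A₂ = 3.63·(84.9/21.4) = 14.4 m/s.
Applying Bernoulli between the two ends and solving for P₂: P₂ = P₁ + ½ρ(v₁² − v₂²) − ρgΔh.
P₂ = 366000 + ½·13500·(3.63² − 14.4²) − 13500·9.81·(−11.3) = 366000 + (-1310000) − (-1500000) = 552000 Pa.

P₂ = 552 kPa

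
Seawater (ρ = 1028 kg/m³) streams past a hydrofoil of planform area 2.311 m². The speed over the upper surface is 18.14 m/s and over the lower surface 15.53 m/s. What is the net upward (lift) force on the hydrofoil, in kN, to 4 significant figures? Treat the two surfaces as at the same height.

F ≈ 104.4 kN

The faster flow above has the lower pressure; Bernoulli (same height) gives ΔP = ½ρ(v_up² − v_low²).
ΔP = ½·1028·(18.14² − 15.53²) = 45170 Pa.
Lift = ΔP · A = 45170 × 2.311 = 104400 N.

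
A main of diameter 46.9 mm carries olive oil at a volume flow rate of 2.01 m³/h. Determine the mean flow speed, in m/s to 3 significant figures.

v ≈ 0.323 m/s

Q = 2.01 m³/h = 0.000558 m³/s.
v = Q/A = 0.000558 / 0.00173 = 0.323 m/s.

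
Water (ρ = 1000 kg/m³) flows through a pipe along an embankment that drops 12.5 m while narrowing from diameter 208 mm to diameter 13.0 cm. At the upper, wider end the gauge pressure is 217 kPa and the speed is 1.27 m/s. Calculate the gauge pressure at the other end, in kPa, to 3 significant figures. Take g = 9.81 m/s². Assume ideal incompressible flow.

Mass conservation (A₁v₁ = A₂v₂) gives v₂ = 1.27 × 340/133 = 3.25 m/s.
Bernoulli: P₁ + ½ρv₁² + ρg h₁ = P₂ + ½ρv₂² + ρg h₂, so P₂ = P₁ + ½ρ(v₁² − v₂²) − ρg(h₂ − h₁).
P₂ = 217000 + ½·1000·(1.27² − 3.25²) − 1000·9.81·(−12.5) = 217000 + (-4480) − (-123000) = 335000 Pa.

335 kPa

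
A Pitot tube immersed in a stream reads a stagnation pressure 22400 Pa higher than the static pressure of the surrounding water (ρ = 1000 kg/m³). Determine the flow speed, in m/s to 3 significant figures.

The dynamic pressure equals the rise in static pressure at the stagnation point: ΔP = ½ρv².
v = √(2ΔP/ρ) = √(2·22400/1000) = 6.69 m/s.

6.69 m/s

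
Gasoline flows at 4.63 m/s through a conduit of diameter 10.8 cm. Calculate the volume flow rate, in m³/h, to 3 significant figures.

Q = A·v = 0.00916 m² × 4.63 m/s = 0.0424 m³/s.
Converting: 0.0424 m³/s × 3600 = 153 m³/h.

153 m³/h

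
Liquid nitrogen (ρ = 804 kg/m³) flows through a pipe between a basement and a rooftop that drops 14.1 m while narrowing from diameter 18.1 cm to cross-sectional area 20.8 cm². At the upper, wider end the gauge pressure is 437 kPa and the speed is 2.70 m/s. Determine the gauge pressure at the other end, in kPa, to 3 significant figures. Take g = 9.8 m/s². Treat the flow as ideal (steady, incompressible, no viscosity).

103 kPa

By continuity, v₂ = v₁·A₁/A₂ = 2.70·(257/20.8) = 33.4 m/s.
Applying Bernoulli between the two ends and solving for P₂: P₂ = P₁ + ½ρ(v₁² − v₂²) − ρgΔh.
P₂ = 437000 + ½·804·(2.70² − 33.4²) − 804·9.8·(−14.1) = 437000 + (-446000) − (-111000) = 103000 Pa.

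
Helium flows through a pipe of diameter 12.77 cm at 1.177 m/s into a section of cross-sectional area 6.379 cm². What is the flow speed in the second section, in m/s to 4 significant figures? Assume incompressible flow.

Continuity gives A₁v₁ = A₂v₂, so v₂ = (128.1 cm²)/(6.379 cm²) × 1.177 m/s = 23.63 m/s.

v₂ = 23.63 m/s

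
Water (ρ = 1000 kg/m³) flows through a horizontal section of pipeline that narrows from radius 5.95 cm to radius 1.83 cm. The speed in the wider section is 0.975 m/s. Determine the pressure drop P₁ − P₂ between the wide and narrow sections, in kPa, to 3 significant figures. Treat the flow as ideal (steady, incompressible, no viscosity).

ΔP = 52.6 kPa

Mass conservation (A₁v₁ = A₂v₂) gives v₂ = 0.975 × 111/10.5 = 10.3 m/s.
With no height change, Bernoulli's equation is P₁ + ½ρv₁² = P₂ + ½ρv₂².
P₁ − P₂ = ½·1000·(10.3² − 0.975²) = ½·1000·105 = 52600 Pa.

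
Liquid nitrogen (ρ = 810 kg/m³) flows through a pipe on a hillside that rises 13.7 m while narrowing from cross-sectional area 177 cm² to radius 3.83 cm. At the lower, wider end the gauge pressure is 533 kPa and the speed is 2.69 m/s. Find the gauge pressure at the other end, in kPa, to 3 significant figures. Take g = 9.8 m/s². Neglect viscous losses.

By continuity, v₂ = v₁·A₁/A₂ = 2.69·(177/46.1) = 10.3 m/s.
Energy conservation along the streamline gives P₂ = P₁ − ½ρ(v₂² − v₁²) − ρg(h₂ − h₁).
P₂ = 533000 + ½·810·(2.69² − 10.3²) − 810·9.8·(+13.7) = 533000 + (-40300) − (109000) = 384000 Pa.

P₂ = 384 kPa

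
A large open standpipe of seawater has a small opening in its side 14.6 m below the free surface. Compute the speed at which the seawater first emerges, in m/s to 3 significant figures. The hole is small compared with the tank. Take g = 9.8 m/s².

The surface is effectively still and both ends are open, so ½v² = gh and v = √(2·9.8·14.6) = 16.9 m/s.

v ≈ 16.9 m/s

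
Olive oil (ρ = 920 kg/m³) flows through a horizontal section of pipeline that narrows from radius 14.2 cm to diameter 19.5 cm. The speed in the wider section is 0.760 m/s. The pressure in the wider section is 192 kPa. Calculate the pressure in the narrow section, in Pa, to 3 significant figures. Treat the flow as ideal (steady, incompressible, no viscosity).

Mass conservation (A₁v₁ = A₂v₂) gives v₂ = 0.760 × 633/299 = 1.61 m/s.
Along the horizontal streamline, P + ½ρv² is constant.
P₂ = P₁ − ½ρ(v₂² − v₁²) = 192000 − ½·920·(1.61² − 0.760²) = 192000 − 930 = 191000 Pa.

P₂ ≈ 191000 Pa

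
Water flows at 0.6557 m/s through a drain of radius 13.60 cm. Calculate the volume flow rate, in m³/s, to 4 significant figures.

Q = A·v = 0.05811 m² × 0.6557 m/s = 0.03810 m³/s.

Q ≈ 0.03810 m³/s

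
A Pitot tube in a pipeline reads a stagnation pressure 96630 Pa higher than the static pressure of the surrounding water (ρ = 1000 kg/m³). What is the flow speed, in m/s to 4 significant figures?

At the stagnation point the flow is brought to rest, so Bernoulli gives P_stag − P_static = ½ρv².
v = √(2ΔP/ρ) = √(2·96630/1000) = 13.90 m/s.

v = 13.90 m/s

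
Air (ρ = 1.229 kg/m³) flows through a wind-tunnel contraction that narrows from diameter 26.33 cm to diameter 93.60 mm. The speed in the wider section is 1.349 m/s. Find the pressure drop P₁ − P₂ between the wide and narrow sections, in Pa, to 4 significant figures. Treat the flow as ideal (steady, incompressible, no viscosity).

By continuity, v₂ = v₁·A₁/A₂ = 1.349·(544.5/68.81) = 10.67 m/s.
Bernoulli (h₁ = h₂): P₁ − P₂ = ½ρ(v₂² − v₁²).
P₁ − P₂ = ½·1.229·(10.67² − 1.349²) = ½·1.229·112.1 = 68.91 Pa.

68.91 Pa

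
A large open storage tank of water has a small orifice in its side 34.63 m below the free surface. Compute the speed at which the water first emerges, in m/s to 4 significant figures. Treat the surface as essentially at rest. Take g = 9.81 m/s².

26.07 m/s

Torricelli's result v = √(2gh) gives v = √(2·9.81·34.63) = 26.07 m/s.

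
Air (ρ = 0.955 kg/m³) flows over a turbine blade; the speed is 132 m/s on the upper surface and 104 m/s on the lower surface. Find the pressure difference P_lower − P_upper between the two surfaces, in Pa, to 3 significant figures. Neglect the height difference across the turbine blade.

ΔP = 3160 Pa

Bernoulli (same height): P_lower − P_upper = ½ρ(v_upper² − v_lower²).
ΔP = ½·0.955·(132² − 104²) = 3160 Pa.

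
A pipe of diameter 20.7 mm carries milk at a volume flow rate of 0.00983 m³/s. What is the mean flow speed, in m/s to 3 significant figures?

Q = 0.00983 m³/s = 0.00983 m³/s.
v = Q/A = 0.00983 / 0.000337 = 29.2 m/s.

v ≈ 29.2 m/s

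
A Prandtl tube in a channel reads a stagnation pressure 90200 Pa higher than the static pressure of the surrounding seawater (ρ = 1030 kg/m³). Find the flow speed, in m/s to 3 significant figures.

At the stagnation point the flow is brought to rest, so Bernoulli gives P_stag − P_static = ½ρv².
v = √(2ΔP/ρ) = √(2·90200/1030) = 13.2 m/s.

13.2 m/s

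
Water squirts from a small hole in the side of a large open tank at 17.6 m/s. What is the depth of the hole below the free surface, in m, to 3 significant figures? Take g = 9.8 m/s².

15.8 m

Torricelli: v = √(2gh), so h = v²/(2g).
h = 17.6²/(2·9.8) = 310/19.60 = 15.8 m.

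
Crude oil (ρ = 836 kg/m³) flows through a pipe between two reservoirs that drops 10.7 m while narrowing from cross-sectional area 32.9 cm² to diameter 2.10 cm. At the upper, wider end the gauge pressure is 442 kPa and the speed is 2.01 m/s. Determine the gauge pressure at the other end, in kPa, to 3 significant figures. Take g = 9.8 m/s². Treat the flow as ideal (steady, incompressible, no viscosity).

P₂ ≈ 379 kPa

By continuity, v₂ = v₁·A₁/A₂ = 2.01·(32.9/3.46) = 19.1 m/s.
Bernoulli: P₁ + ½ρv₁² + ρg h₁ = P₂ + ½ρv₂² + ρg h₂, so P₂ = P₁ + ½ρ(v₁² − v₂²) − ρg(h₂ − h₁).
P₂ = 442000 + ½·836·(2.01² − 19.1²) − 836·9.8·(−10.7) = 442000 + (-151000) − (-87700) = 379000 Pa.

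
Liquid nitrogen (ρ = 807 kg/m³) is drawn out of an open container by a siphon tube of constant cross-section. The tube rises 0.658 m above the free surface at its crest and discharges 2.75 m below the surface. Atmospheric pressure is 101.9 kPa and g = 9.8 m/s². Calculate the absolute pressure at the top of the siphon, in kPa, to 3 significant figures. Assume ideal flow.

The outlet speed comes from Torricelli: v = √(2g·2.75) = 7.34 m/s.
Continuity keeps v the same throughout the tube; from surface to crest, P_atm + 0 = P_top + ½ρv² + ρg·h_top.
P_top = 101900 − ½·807·7.34² − 807·9.8·0.658 = 74900 Pa.

P_top ≈ 74.9 kPa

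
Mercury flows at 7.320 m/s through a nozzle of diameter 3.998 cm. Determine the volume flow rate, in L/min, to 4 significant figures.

Q = A·v = 0.001255 m² × 7.320 m/s = 0.009189 m³/s.
Converting: 0.009189 m³/s × 60000 = 551.4 L/min.

Q = 551.4 L/min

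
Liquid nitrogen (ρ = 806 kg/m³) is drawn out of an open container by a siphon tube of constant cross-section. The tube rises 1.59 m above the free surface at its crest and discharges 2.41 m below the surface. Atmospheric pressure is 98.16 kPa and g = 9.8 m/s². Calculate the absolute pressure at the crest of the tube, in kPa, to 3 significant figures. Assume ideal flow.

The outlet speed comes from Torricelli: v = √(2g·2.41) = 6.87 m/s.
Continuity keeps v the same throughout the tube; from surface to crest, P_atm + 0 = P_top + ½ρv² + ρg·h_top.
P_top = 98160 − ½·806·6.87² − 806·9.8·1.59 = 66600 Pa.

P_top ≈ 66.6 kPa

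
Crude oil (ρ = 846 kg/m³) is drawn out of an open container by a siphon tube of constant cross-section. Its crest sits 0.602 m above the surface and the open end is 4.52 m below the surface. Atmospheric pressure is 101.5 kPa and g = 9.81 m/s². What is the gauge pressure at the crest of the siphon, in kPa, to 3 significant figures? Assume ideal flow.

P_gauge ≈ -42.5 kPa

The outlet speed comes from Torricelli: v = √(2g·4.52) = 9.42 m/s.
Continuity keeps v the same throughout the tube; from surface to crest, P_atm + 0 = P_top + ½ρv² + ρg·h_top.
P_top = 101500 − ½·846·9.42² − 846·9.81·0.602 = 59000 Pa. So P_gauge = P_top − P_atm = -42500 Pa.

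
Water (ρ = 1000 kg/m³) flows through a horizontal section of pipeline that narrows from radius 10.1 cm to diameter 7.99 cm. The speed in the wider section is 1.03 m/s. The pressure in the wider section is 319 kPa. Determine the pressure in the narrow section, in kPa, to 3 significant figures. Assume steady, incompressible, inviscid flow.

298 kPa

The volume flow rate is constant, so v₂ = (A₁/A₂)v₁ = (320/50.1)·1.03 = 6.58 m/s.
Bernoulli (h₁ = h₂): P₁ − P₂ = ½ρ(v₂² − v₁²).
P₂ = P₁ − ½ρ(v₂² − v₁²) = 319000 − ½·1000·(6.58² − 1.03²) = 319000 − 21100 = 298000 Pa.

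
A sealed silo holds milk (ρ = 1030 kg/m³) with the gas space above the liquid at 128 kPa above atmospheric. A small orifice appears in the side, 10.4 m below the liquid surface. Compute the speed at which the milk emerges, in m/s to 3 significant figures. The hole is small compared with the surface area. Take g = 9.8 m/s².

Take point 1 at the surface (v₁ ≈ 0) and point 2 at the hole (at atmospheric pressure). Bernoulli: P₁ + ρg h = P_atm + ½ρv₂².
With P₁ − P_atm = 128000 Pa, v₂ = √(2gh + 2ΔP/ρ) = √(2·9.8·10.4 + 2·128000/1030) = 21.3 m/s.

21.3 m/s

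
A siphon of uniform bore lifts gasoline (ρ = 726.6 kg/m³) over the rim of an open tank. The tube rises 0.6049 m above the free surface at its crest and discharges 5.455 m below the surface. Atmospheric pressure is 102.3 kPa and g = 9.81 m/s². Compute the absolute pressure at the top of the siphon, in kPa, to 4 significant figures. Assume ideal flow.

P_top ≈ 59.11 kPa

Bernoulli surface→outlet gives ½v² = g·h_out, so v = √(2·9.81·5.455) = 10.35 m/s.
The bore is uniform, so the speed at the crest is the same v. Bernoulli surface→crest: P_atm = P_top + ½ρv² + ρg·h_top.
P_top = 102300 − ½·726.6·10.35² − 726.6·9.81·0.6049 = 59110 Pa.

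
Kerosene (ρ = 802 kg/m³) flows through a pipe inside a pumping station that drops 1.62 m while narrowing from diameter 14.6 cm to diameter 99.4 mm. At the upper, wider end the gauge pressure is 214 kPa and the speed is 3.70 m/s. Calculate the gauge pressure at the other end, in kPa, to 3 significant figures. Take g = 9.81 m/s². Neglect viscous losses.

Mass conservation (A₁v₁ = A₂v₂) gives v₂ = 3.70 × 167/77.6 = 7.98 m/s.
Energy conservation along the streamline gives P₂ = P₁ − ½ρ(v₂² − v₁²) − ρg(h₂ − h₁).
P₂ = 214000 + ½·802·(3.70² − 7.98²) − 802·9.81·(−1.62) = 214000 + (-20100) − (-12700) = 207000 Pa.

P₂ ≈ 207 kPa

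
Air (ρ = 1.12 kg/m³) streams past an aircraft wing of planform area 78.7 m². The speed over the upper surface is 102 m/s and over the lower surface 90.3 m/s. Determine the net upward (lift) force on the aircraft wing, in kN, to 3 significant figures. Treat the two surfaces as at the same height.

With equal heights on the two surfaces, Bernoulli gives P_lower − P_upper = ½ρ(v_upper² − v_lower²).
ΔP = ½·1.12·(102² − 90.3²) = 1260 Pa.
Lift = ΔP · A = 1260 × 78.7 = 99200 N.

F = 99.2 kN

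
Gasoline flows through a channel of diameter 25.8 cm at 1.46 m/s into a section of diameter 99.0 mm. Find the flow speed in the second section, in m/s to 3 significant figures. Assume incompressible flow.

The volume flow rate is constant, so v₂ = (A₁/A₂)v₁ = (523/77.0)·1.46 = 9.92 m/s.

v₂ ≈ 9.92 m/s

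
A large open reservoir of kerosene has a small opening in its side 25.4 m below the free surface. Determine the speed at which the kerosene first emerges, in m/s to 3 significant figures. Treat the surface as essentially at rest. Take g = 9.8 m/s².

22.3 m/s

With the surface at rest and both surface and jet at atmospheric pressure, Bernoulli gives ρg h = ½ρv², so v = √(2gh) = √(2·9.8·25.4) = 22.3 m/s.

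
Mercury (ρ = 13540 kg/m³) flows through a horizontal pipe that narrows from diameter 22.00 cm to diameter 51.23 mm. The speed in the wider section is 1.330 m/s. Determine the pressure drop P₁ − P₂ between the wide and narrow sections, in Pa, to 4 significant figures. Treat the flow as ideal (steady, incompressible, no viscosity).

ΔP = 4061000 Pa

By continuity, v₂ = v₁·A₁/A₂ = 1.330·(380.1/20.61) = 24.53 m/s.
Bernoulli (h₁ = h₂): P₁ − P₂ = ½ρ(v₂² − v₁²).
P₁ − P₂ = ½·13540·(24.53² − 1.330²) = ½·13540·599.8 = 4061000 Pa.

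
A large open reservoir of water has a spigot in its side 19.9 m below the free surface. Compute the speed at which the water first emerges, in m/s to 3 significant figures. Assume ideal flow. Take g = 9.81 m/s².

v ≈ 19.8 m/s

Torricelli's result v = √(2gh) gives v = √(2·9.81·19.9) = 19.8 m/s.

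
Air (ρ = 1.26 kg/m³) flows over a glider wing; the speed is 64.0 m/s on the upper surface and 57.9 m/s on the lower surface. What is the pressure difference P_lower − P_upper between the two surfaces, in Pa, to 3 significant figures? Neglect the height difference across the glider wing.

468 Pa

Bernoulli (same height): P_lower − P_upper = ½ρ(v_upper² − v_lower²).
ΔP = ½·1.26·(64.0² − 57.9²) = 468 Pa.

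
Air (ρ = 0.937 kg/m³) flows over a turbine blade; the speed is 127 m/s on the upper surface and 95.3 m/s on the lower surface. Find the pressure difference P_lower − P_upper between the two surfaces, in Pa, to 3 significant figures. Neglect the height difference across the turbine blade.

3300 Pa

The pressure is lower where the speed is higher: ΔP = ½ρ(v_up² − v_low²).
ΔP = ½·0.937·(127² − 95.3²) = 3300 Pa.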